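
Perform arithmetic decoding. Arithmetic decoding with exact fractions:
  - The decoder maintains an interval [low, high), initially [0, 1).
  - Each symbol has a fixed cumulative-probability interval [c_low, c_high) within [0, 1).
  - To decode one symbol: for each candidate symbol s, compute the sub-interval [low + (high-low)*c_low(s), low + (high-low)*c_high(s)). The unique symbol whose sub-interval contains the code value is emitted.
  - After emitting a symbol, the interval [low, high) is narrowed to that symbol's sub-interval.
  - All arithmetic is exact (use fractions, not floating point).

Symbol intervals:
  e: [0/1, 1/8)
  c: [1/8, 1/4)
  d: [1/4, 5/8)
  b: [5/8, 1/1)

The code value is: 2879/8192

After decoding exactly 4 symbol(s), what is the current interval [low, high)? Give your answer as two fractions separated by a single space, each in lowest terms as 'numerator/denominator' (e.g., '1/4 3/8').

Step 1: interval [0/1, 1/1), width = 1/1 - 0/1 = 1/1
  'e': [0/1 + 1/1*0/1, 0/1 + 1/1*1/8) = [0/1, 1/8)
  'c': [0/1 + 1/1*1/8, 0/1 + 1/1*1/4) = [1/8, 1/4)
  'd': [0/1 + 1/1*1/4, 0/1 + 1/1*5/8) = [1/4, 5/8) <- contains code 2879/8192
  'b': [0/1 + 1/1*5/8, 0/1 + 1/1*1/1) = [5/8, 1/1)
  emit 'd', narrow to [1/4, 5/8)
Step 2: interval [1/4, 5/8), width = 5/8 - 1/4 = 3/8
  'e': [1/4 + 3/8*0/1, 1/4 + 3/8*1/8) = [1/4, 19/64)
  'c': [1/4 + 3/8*1/8, 1/4 + 3/8*1/4) = [19/64, 11/32)
  'd': [1/4 + 3/8*1/4, 1/4 + 3/8*5/8) = [11/32, 31/64) <- contains code 2879/8192
  'b': [1/4 + 3/8*5/8, 1/4 + 3/8*1/1) = [31/64, 5/8)
  emit 'd', narrow to [11/32, 31/64)
Step 3: interval [11/32, 31/64), width = 31/64 - 11/32 = 9/64
  'e': [11/32 + 9/64*0/1, 11/32 + 9/64*1/8) = [11/32, 185/512) <- contains code 2879/8192
  'c': [11/32 + 9/64*1/8, 11/32 + 9/64*1/4) = [185/512, 97/256)
  'd': [11/32 + 9/64*1/4, 11/32 + 9/64*5/8) = [97/256, 221/512)
  'b': [11/32 + 9/64*5/8, 11/32 + 9/64*1/1) = [221/512, 31/64)
  emit 'e', narrow to [11/32, 185/512)
Step 4: interval [11/32, 185/512), width = 185/512 - 11/32 = 9/512
  'e': [11/32 + 9/512*0/1, 11/32 + 9/512*1/8) = [11/32, 1417/4096)
  'c': [11/32 + 9/512*1/8, 11/32 + 9/512*1/4) = [1417/4096, 713/2048)
  'd': [11/32 + 9/512*1/4, 11/32 + 9/512*5/8) = [713/2048, 1453/4096) <- contains code 2879/8192
  'b': [11/32 + 9/512*5/8, 11/32 + 9/512*1/1) = [1453/4096, 185/512)
  emit 'd', narrow to [713/2048, 1453/4096)

Answer: 713/2048 1453/4096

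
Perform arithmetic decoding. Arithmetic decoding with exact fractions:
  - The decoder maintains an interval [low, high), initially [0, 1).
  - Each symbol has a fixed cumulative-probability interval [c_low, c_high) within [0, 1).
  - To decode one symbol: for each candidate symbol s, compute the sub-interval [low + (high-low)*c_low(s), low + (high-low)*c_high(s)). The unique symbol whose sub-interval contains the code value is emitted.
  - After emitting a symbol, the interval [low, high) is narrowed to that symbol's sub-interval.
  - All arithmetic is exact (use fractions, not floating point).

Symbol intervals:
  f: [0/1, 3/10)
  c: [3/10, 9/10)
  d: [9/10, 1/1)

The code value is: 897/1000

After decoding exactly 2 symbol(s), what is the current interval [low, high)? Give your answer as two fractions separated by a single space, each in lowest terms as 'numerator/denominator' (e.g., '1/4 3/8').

Answer: 21/25 9/10

Derivation:
Step 1: interval [0/1, 1/1), width = 1/1 - 0/1 = 1/1
  'f': [0/1 + 1/1*0/1, 0/1 + 1/1*3/10) = [0/1, 3/10)
  'c': [0/1 + 1/1*3/10, 0/1 + 1/1*9/10) = [3/10, 9/10) <- contains code 897/1000
  'd': [0/1 + 1/1*9/10, 0/1 + 1/1*1/1) = [9/10, 1/1)
  emit 'c', narrow to [3/10, 9/10)
Step 2: interval [3/10, 9/10), width = 9/10 - 3/10 = 3/5
  'f': [3/10 + 3/5*0/1, 3/10 + 3/5*3/10) = [3/10, 12/25)
  'c': [3/10 + 3/5*3/10, 3/10 + 3/5*9/10) = [12/25, 21/25)
  'd': [3/10 + 3/5*9/10, 3/10 + 3/5*1/1) = [21/25, 9/10) <- contains code 897/1000
  emit 'd', narrow to [21/25, 9/10)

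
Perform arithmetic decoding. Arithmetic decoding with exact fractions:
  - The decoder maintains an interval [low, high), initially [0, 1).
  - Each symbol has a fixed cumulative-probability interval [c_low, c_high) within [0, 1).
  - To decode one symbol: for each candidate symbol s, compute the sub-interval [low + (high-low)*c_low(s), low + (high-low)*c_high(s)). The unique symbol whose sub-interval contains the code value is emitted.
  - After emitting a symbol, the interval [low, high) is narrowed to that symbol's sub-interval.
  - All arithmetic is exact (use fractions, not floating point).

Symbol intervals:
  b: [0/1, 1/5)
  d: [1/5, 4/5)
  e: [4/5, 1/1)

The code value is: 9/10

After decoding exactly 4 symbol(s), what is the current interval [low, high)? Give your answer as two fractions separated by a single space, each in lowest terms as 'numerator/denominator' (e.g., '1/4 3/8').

Step 1: interval [0/1, 1/1), width = 1/1 - 0/1 = 1/1
  'b': [0/1 + 1/1*0/1, 0/1 + 1/1*1/5) = [0/1, 1/5)
  'd': [0/1 + 1/1*1/5, 0/1 + 1/1*4/5) = [1/5, 4/5)
  'e': [0/1 + 1/1*4/5, 0/1 + 1/1*1/1) = [4/5, 1/1) <- contains code 9/10
  emit 'e', narrow to [4/5, 1/1)
Step 2: interval [4/5, 1/1), width = 1/1 - 4/5 = 1/5
  'b': [4/5 + 1/5*0/1, 4/5 + 1/5*1/5) = [4/5, 21/25)
  'd': [4/5 + 1/5*1/5, 4/5 + 1/5*4/5) = [21/25, 24/25) <- contains code 9/10
  'e': [4/5 + 1/5*4/5, 4/5 + 1/5*1/1) = [24/25, 1/1)
  emit 'd', narrow to [21/25, 24/25)
Step 3: interval [21/25, 24/25), width = 24/25 - 21/25 = 3/25
  'b': [21/25 + 3/25*0/1, 21/25 + 3/25*1/5) = [21/25, 108/125)
  'd': [21/25 + 3/25*1/5, 21/25 + 3/25*4/5) = [108/125, 117/125) <- contains code 9/10
  'e': [21/25 + 3/25*4/5, 21/25 + 3/25*1/1) = [117/125, 24/25)
  emit 'd', narrow to [108/125, 117/125)
Step 4: interval [108/125, 117/125), width = 117/125 - 108/125 = 9/125
  'b': [108/125 + 9/125*0/1, 108/125 + 9/125*1/5) = [108/125, 549/625)
  'd': [108/125 + 9/125*1/5, 108/125 + 9/125*4/5) = [549/625, 576/625) <- contains code 9/10
  'e': [108/125 + 9/125*4/5, 108/125 + 9/125*1/1) = [576/625, 117/125)
  emit 'd', narrow to [549/625, 576/625)

Answer: 549/625 576/625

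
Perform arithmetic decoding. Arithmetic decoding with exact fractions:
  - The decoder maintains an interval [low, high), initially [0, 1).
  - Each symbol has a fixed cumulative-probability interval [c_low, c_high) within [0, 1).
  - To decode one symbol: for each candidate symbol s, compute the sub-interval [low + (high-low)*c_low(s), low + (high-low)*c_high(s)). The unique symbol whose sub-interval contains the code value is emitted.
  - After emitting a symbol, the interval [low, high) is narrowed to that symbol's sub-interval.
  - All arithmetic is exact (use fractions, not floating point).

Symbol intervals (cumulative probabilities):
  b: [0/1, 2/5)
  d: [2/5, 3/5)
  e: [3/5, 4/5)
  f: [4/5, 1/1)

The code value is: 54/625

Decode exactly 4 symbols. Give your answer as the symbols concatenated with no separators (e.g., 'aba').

Step 1: interval [0/1, 1/1), width = 1/1 - 0/1 = 1/1
  'b': [0/1 + 1/1*0/1, 0/1 + 1/1*2/5) = [0/1, 2/5) <- contains code 54/625
  'd': [0/1 + 1/1*2/5, 0/1 + 1/1*3/5) = [2/5, 3/5)
  'e': [0/1 + 1/1*3/5, 0/1 + 1/1*4/5) = [3/5, 4/5)
  'f': [0/1 + 1/1*4/5, 0/1 + 1/1*1/1) = [4/5, 1/1)
  emit 'b', narrow to [0/1, 2/5)
Step 2: interval [0/1, 2/5), width = 2/5 - 0/1 = 2/5
  'b': [0/1 + 2/5*0/1, 0/1 + 2/5*2/5) = [0/1, 4/25) <- contains code 54/625
  'd': [0/1 + 2/5*2/5, 0/1 + 2/5*3/5) = [4/25, 6/25)
  'e': [0/1 + 2/5*3/5, 0/1 + 2/5*4/5) = [6/25, 8/25)
  'f': [0/1 + 2/5*4/5, 0/1 + 2/5*1/1) = [8/25, 2/5)
  emit 'b', narrow to [0/1, 4/25)
Step 3: interval [0/1, 4/25), width = 4/25 - 0/1 = 4/25
  'b': [0/1 + 4/25*0/1, 0/1 + 4/25*2/5) = [0/1, 8/125)
  'd': [0/1 + 4/25*2/5, 0/1 + 4/25*3/5) = [8/125, 12/125) <- contains code 54/625
  'e': [0/1 + 4/25*3/5, 0/1 + 4/25*4/5) = [12/125, 16/125)
  'f': [0/1 + 4/25*4/5, 0/1 + 4/25*1/1) = [16/125, 4/25)
  emit 'd', narrow to [8/125, 12/125)
Step 4: interval [8/125, 12/125), width = 12/125 - 8/125 = 4/125
  'b': [8/125 + 4/125*0/1, 8/125 + 4/125*2/5) = [8/125, 48/625)
  'd': [8/125 + 4/125*2/5, 8/125 + 4/125*3/5) = [48/625, 52/625)
  'e': [8/125 + 4/125*3/5, 8/125 + 4/125*4/5) = [52/625, 56/625) <- contains code 54/625
  'f': [8/125 + 4/125*4/5, 8/125 + 4/125*1/1) = [56/625, 12/125)
  emit 'e', narrow to [52/625, 56/625)

Answer: bbde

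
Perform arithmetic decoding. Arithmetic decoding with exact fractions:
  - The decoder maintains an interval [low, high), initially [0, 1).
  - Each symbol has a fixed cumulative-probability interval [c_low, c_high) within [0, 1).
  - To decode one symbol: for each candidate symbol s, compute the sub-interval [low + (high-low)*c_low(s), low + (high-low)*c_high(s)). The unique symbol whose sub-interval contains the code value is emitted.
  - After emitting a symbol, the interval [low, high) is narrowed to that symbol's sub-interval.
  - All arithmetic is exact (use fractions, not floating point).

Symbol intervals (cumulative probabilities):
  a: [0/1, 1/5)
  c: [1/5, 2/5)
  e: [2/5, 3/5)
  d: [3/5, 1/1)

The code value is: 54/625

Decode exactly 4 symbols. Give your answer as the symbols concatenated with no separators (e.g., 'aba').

Step 1: interval [0/1, 1/1), width = 1/1 - 0/1 = 1/1
  'a': [0/1 + 1/1*0/1, 0/1 + 1/1*1/5) = [0/1, 1/5) <- contains code 54/625
  'c': [0/1 + 1/1*1/5, 0/1 + 1/1*2/5) = [1/5, 2/5)
  'e': [0/1 + 1/1*2/5, 0/1 + 1/1*3/5) = [2/5, 3/5)
  'd': [0/1 + 1/1*3/5, 0/1 + 1/1*1/1) = [3/5, 1/1)
  emit 'a', narrow to [0/1, 1/5)
Step 2: interval [0/1, 1/5), width = 1/5 - 0/1 = 1/5
  'a': [0/1 + 1/5*0/1, 0/1 + 1/5*1/5) = [0/1, 1/25)
  'c': [0/1 + 1/5*1/5, 0/1 + 1/5*2/5) = [1/25, 2/25)
  'e': [0/1 + 1/5*2/5, 0/1 + 1/5*3/5) = [2/25, 3/25) <- contains code 54/625
  'd': [0/1 + 1/5*3/5, 0/1 + 1/5*1/1) = [3/25, 1/5)
  emit 'e', narrow to [2/25, 3/25)
Step 3: interval [2/25, 3/25), width = 3/25 - 2/25 = 1/25
  'a': [2/25 + 1/25*0/1, 2/25 + 1/25*1/5) = [2/25, 11/125) <- contains code 54/625
  'c': [2/25 + 1/25*1/5, 2/25 + 1/25*2/5) = [11/125, 12/125)
  'e': [2/25 + 1/25*2/5, 2/25 + 1/25*3/5) = [12/125, 13/125)
  'd': [2/25 + 1/25*3/5, 2/25 + 1/25*1/1) = [13/125, 3/25)
  emit 'a', narrow to [2/25, 11/125)
Step 4: interval [2/25, 11/125), width = 11/125 - 2/25 = 1/125
  'a': [2/25 + 1/125*0/1, 2/25 + 1/125*1/5) = [2/25, 51/625)
  'c': [2/25 + 1/125*1/5, 2/25 + 1/125*2/5) = [51/625, 52/625)
  'e': [2/25 + 1/125*2/5, 2/25 + 1/125*3/5) = [52/625, 53/625)
  'd': [2/25 + 1/125*3/5, 2/25 + 1/125*1/1) = [53/625, 11/125) <- contains code 54/625
  emit 'd', narrow to [53/625, 11/125)

Answer: aead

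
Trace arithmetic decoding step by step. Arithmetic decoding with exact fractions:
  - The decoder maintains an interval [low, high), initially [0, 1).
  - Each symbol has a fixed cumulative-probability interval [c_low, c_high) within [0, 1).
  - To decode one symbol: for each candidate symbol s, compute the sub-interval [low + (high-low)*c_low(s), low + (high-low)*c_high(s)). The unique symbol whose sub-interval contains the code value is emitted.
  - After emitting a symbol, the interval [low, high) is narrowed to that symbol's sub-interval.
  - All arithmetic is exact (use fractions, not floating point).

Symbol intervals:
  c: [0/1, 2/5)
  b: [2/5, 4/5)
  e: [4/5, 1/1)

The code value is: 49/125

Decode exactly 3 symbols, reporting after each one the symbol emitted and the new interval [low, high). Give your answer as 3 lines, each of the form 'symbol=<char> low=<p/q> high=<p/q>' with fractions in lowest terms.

Step 1: interval [0/1, 1/1), width = 1/1 - 0/1 = 1/1
  'c': [0/1 + 1/1*0/1, 0/1 + 1/1*2/5) = [0/1, 2/5) <- contains code 49/125
  'b': [0/1 + 1/1*2/5, 0/1 + 1/1*4/5) = [2/5, 4/5)
  'e': [0/1 + 1/1*4/5, 0/1 + 1/1*1/1) = [4/5, 1/1)
  emit 'c', narrow to [0/1, 2/5)
Step 2: interval [0/1, 2/5), width = 2/5 - 0/1 = 2/5
  'c': [0/1 + 2/5*0/1, 0/1 + 2/5*2/5) = [0/1, 4/25)
  'b': [0/1 + 2/5*2/5, 0/1 + 2/5*4/5) = [4/25, 8/25)
  'e': [0/1 + 2/5*4/5, 0/1 + 2/5*1/1) = [8/25, 2/5) <- contains code 49/125
  emit 'e', narrow to [8/25, 2/5)
Step 3: interval [8/25, 2/5), width = 2/5 - 8/25 = 2/25
  'c': [8/25 + 2/25*0/1, 8/25 + 2/25*2/5) = [8/25, 44/125)
  'b': [8/25 + 2/25*2/5, 8/25 + 2/25*4/5) = [44/125, 48/125)
  'e': [8/25 + 2/25*4/5, 8/25 + 2/25*1/1) = [48/125, 2/5) <- contains code 49/125
  emit 'e', narrow to [48/125, 2/5)

Answer: symbol=c low=0/1 high=2/5
symbol=e low=8/25 high=2/5
symbol=e low=48/125 high=2/5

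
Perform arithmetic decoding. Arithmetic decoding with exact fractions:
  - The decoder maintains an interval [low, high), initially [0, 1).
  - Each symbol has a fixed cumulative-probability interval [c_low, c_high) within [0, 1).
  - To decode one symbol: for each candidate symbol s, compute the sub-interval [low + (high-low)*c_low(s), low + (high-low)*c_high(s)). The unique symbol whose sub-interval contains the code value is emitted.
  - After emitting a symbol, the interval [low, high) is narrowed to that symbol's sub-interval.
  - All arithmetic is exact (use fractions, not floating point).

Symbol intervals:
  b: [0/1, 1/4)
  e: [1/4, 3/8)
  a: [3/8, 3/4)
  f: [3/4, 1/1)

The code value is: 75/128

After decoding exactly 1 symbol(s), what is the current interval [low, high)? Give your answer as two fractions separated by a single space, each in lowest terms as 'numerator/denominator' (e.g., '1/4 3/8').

Step 1: interval [0/1, 1/1), width = 1/1 - 0/1 = 1/1
  'b': [0/1 + 1/1*0/1, 0/1 + 1/1*1/4) = [0/1, 1/4)
  'e': [0/1 + 1/1*1/4, 0/1 + 1/1*3/8) = [1/4, 3/8)
  'a': [0/1 + 1/1*3/8, 0/1 + 1/1*3/4) = [3/8, 3/4) <- contains code 75/128
  'f': [0/1 + 1/1*3/4, 0/1 + 1/1*1/1) = [3/4, 1/1)
  emit 'a', narrow to [3/8, 3/4)

Answer: 3/8 3/4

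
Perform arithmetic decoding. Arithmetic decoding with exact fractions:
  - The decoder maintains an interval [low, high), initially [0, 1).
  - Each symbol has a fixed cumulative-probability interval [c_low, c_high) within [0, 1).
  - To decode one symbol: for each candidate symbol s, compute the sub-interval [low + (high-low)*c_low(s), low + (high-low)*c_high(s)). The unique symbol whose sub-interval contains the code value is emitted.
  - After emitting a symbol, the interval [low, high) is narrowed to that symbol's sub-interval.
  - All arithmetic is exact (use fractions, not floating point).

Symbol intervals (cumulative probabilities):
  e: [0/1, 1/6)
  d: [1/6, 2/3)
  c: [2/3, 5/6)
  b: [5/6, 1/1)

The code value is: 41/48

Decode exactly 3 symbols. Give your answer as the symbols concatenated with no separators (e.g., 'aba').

Step 1: interval [0/1, 1/1), width = 1/1 - 0/1 = 1/1
  'e': [0/1 + 1/1*0/1, 0/1 + 1/1*1/6) = [0/1, 1/6)
  'd': [0/1 + 1/1*1/6, 0/1 + 1/1*2/3) = [1/6, 2/3)
  'c': [0/1 + 1/1*2/3, 0/1 + 1/1*5/6) = [2/3, 5/6)
  'b': [0/1 + 1/1*5/6, 0/1 + 1/1*1/1) = [5/6, 1/1) <- contains code 41/48
  emit 'b', narrow to [5/6, 1/1)
Step 2: interval [5/6, 1/1), width = 1/1 - 5/6 = 1/6
  'e': [5/6 + 1/6*0/1, 5/6 + 1/6*1/6) = [5/6, 31/36) <- contains code 41/48
  'd': [5/6 + 1/6*1/6, 5/6 + 1/6*2/3) = [31/36, 17/18)
  'c': [5/6 + 1/6*2/3, 5/6 + 1/6*5/6) = [17/18, 35/36)
  'b': [5/6 + 1/6*5/6, 5/6 + 1/6*1/1) = [35/36, 1/1)
  emit 'e', narrow to [5/6, 31/36)
Step 3: interval [5/6, 31/36), width = 31/36 - 5/6 = 1/36
  'e': [5/6 + 1/36*0/1, 5/6 + 1/36*1/6) = [5/6, 181/216)
  'd': [5/6 + 1/36*1/6, 5/6 + 1/36*2/3) = [181/216, 23/27)
  'c': [5/6 + 1/36*2/3, 5/6 + 1/36*5/6) = [23/27, 185/216) <- contains code 41/48
  'b': [5/6 + 1/36*5/6, 5/6 + 1/36*1/1) = [185/216, 31/36)
  emit 'c', narrow to [23/27, 185/216)

Answer: bec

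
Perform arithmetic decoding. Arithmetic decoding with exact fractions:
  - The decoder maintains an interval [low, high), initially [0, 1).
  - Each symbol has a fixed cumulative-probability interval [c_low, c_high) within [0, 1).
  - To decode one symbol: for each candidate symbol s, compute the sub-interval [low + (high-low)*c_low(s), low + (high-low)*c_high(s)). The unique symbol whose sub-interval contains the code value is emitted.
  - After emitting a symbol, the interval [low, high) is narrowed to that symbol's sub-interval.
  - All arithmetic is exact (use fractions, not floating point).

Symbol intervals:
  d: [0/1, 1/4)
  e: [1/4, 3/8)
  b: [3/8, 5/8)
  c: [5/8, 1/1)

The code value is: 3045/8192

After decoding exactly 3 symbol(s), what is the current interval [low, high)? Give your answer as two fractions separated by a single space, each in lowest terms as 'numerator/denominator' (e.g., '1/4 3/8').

Answer: 183/512 3/8

Derivation:
Step 1: interval [0/1, 1/1), width = 1/1 - 0/1 = 1/1
  'd': [0/1 + 1/1*0/1, 0/1 + 1/1*1/4) = [0/1, 1/4)
  'e': [0/1 + 1/1*1/4, 0/1 + 1/1*3/8) = [1/4, 3/8) <- contains code 3045/8192
  'b': [0/1 + 1/1*3/8, 0/1 + 1/1*5/8) = [3/8, 5/8)
  'c': [0/1 + 1/1*5/8, 0/1 + 1/1*1/1) = [5/8, 1/1)
  emit 'e', narrow to [1/4, 3/8)
Step 2: interval [1/4, 3/8), width = 3/8 - 1/4 = 1/8
  'd': [1/4 + 1/8*0/1, 1/4 + 1/8*1/4) = [1/4, 9/32)
  'e': [1/4 + 1/8*1/4, 1/4 + 1/8*3/8) = [9/32, 19/64)
  'b': [1/4 + 1/8*3/8, 1/4 + 1/8*5/8) = [19/64, 21/64)
  'c': [1/4 + 1/8*5/8, 1/4 + 1/8*1/1) = [21/64, 3/8) <- contains code 3045/8192
  emit 'c', narrow to [21/64, 3/8)
Step 3: interval [21/64, 3/8), width = 3/8 - 21/64 = 3/64
  'd': [21/64 + 3/64*0/1, 21/64 + 3/64*1/4) = [21/64, 87/256)
  'e': [21/64 + 3/64*1/4, 21/64 + 3/64*3/8) = [87/256, 177/512)
  'b': [21/64 + 3/64*3/8, 21/64 + 3/64*5/8) = [177/512, 183/512)
  'c': [21/64 + 3/64*5/8, 21/64 + 3/64*1/1) = [183/512, 3/8) <- contains code 3045/8192
  emit 'c', narrow to [183/512, 3/8)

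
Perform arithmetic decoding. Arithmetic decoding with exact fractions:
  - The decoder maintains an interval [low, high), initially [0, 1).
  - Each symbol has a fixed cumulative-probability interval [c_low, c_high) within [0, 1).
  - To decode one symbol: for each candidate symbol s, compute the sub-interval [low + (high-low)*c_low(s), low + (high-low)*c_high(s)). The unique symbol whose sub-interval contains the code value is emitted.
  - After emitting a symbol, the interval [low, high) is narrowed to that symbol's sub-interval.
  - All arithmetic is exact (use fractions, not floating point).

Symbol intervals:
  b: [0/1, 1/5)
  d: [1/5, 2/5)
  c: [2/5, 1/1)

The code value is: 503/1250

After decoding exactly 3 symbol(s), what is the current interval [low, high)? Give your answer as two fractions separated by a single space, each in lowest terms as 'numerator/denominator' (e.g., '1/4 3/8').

Answer: 2/5 53/125

Derivation:
Step 1: interval [0/1, 1/1), width = 1/1 - 0/1 = 1/1
  'b': [0/1 + 1/1*0/1, 0/1 + 1/1*1/5) = [0/1, 1/5)
  'd': [0/1 + 1/1*1/5, 0/1 + 1/1*2/5) = [1/5, 2/5)
  'c': [0/1 + 1/1*2/5, 0/1 + 1/1*1/1) = [2/5, 1/1) <- contains code 503/1250
  emit 'c', narrow to [2/5, 1/1)
Step 2: interval [2/5, 1/1), width = 1/1 - 2/5 = 3/5
  'b': [2/5 + 3/5*0/1, 2/5 + 3/5*1/5) = [2/5, 13/25) <- contains code 503/1250
  'd': [2/5 + 3/5*1/5, 2/5 + 3/5*2/5) = [13/25, 16/25)
  'c': [2/5 + 3/5*2/5, 2/5 + 3/5*1/1) = [16/25, 1/1)
  emit 'b', narrow to [2/5, 13/25)
Step 3: interval [2/5, 13/25), width = 13/25 - 2/5 = 3/25
  'b': [2/5 + 3/25*0/1, 2/5 + 3/25*1/5) = [2/5, 53/125) <- contains code 503/1250
  'd': [2/5 + 3/25*1/5, 2/5 + 3/25*2/5) = [53/125, 56/125)
  'c': [2/5 + 3/25*2/5, 2/5 + 3/25*1/1) = [56/125, 13/25)
  emit 'b', narrow to [2/5, 53/125)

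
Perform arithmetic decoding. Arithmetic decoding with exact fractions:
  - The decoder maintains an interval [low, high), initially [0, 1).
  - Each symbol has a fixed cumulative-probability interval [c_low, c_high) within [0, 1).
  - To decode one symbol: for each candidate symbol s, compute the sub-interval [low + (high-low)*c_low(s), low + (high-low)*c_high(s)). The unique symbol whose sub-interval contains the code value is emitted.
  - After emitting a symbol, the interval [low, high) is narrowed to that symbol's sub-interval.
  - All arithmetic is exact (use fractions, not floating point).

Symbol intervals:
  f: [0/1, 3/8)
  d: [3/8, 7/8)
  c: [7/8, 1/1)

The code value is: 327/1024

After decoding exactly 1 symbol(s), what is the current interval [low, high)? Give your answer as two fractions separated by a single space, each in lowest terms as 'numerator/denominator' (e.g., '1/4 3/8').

Step 1: interval [0/1, 1/1), width = 1/1 - 0/1 = 1/1
  'f': [0/1 + 1/1*0/1, 0/1 + 1/1*3/8) = [0/1, 3/8) <- contains code 327/1024
  'd': [0/1 + 1/1*3/8, 0/1 + 1/1*7/8) = [3/8, 7/8)
  'c': [0/1 + 1/1*7/8, 0/1 + 1/1*1/1) = [7/8, 1/1)
  emit 'f', narrow to [0/1, 3/8)

Answer: 0/1 3/8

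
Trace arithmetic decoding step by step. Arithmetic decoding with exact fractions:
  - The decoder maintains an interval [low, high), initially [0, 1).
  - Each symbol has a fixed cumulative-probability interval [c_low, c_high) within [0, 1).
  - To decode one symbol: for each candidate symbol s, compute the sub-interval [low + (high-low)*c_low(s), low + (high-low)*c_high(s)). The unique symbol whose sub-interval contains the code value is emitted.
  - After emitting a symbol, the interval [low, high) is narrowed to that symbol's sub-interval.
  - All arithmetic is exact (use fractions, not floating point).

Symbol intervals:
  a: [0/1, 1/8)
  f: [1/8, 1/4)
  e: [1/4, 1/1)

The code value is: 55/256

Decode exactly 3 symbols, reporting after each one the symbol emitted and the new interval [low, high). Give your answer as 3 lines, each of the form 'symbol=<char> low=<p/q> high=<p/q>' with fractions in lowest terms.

Answer: symbol=f low=1/8 high=1/4
symbol=e low=5/32 high=1/4
symbol=e low=23/128 high=1/4

Derivation:
Step 1: interval [0/1, 1/1), width = 1/1 - 0/1 = 1/1
  'a': [0/1 + 1/1*0/1, 0/1 + 1/1*1/8) = [0/1, 1/8)
  'f': [0/1 + 1/1*1/8, 0/1 + 1/1*1/4) = [1/8, 1/4) <- contains code 55/256
  'e': [0/1 + 1/1*1/4, 0/1 + 1/1*1/1) = [1/4, 1/1)
  emit 'f', narrow to [1/8, 1/4)
Step 2: interval [1/8, 1/4), width = 1/4 - 1/8 = 1/8
  'a': [1/8 + 1/8*0/1, 1/8 + 1/8*1/8) = [1/8, 9/64)
  'f': [1/8 + 1/8*1/8, 1/8 + 1/8*1/4) = [9/64, 5/32)
  'e': [1/8 + 1/8*1/4, 1/8 + 1/8*1/1) = [5/32, 1/4) <- contains code 55/256
  emit 'e', narrow to [5/32, 1/4)
Step 3: interval [5/32, 1/4), width = 1/4 - 5/32 = 3/32
  'a': [5/32 + 3/32*0/1, 5/32 + 3/32*1/8) = [5/32, 43/256)
  'f': [5/32 + 3/32*1/8, 5/32 + 3/32*1/4) = [43/256, 23/128)
  'e': [5/32 + 3/32*1/4, 5/32 + 3/32*1/1) = [23/128, 1/4) <- contains code 55/256
  emit 'e', narrow to [23/128, 1/4)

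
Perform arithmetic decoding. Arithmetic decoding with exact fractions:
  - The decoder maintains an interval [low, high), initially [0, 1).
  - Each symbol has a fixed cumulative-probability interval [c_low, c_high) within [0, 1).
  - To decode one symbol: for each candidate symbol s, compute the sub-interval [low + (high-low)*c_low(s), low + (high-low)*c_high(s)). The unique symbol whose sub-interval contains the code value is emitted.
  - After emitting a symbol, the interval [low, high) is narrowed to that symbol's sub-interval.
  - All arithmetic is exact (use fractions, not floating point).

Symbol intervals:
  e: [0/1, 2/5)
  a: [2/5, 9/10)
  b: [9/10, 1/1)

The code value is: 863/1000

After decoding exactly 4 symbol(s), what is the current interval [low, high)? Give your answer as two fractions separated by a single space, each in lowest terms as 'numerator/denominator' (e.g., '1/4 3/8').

Answer: 429/500 217/250

Derivation:
Step 1: interval [0/1, 1/1), width = 1/1 - 0/1 = 1/1
  'e': [0/1 + 1/1*0/1, 0/1 + 1/1*2/5) = [0/1, 2/5)
  'a': [0/1 + 1/1*2/5, 0/1 + 1/1*9/10) = [2/5, 9/10) <- contains code 863/1000
  'b': [0/1 + 1/1*9/10, 0/1 + 1/1*1/1) = [9/10, 1/1)
  emit 'a', narrow to [2/5, 9/10)
Step 2: interval [2/5, 9/10), width = 9/10 - 2/5 = 1/2
  'e': [2/5 + 1/2*0/1, 2/5 + 1/2*2/5) = [2/5, 3/5)
  'a': [2/5 + 1/2*2/5, 2/5 + 1/2*9/10) = [3/5, 17/20)
  'b': [2/5 + 1/2*9/10, 2/5 + 1/2*1/1) = [17/20, 9/10) <- contains code 863/1000
  emit 'b', narrow to [17/20, 9/10)
Step 3: interval [17/20, 9/10), width = 9/10 - 17/20 = 1/20
  'e': [17/20 + 1/20*0/1, 17/20 + 1/20*2/5) = [17/20, 87/100) <- contains code 863/1000
  'a': [17/20 + 1/20*2/5, 17/20 + 1/20*9/10) = [87/100, 179/200)
  'b': [17/20 + 1/20*9/10, 17/20 + 1/20*1/1) = [179/200, 9/10)
  emit 'e', narrow to [17/20, 87/100)
Step 4: interval [17/20, 87/100), width = 87/100 - 17/20 = 1/50
  'e': [17/20 + 1/50*0/1, 17/20 + 1/50*2/5) = [17/20, 429/500)
  'a': [17/20 + 1/50*2/5, 17/20 + 1/50*9/10) = [429/500, 217/250) <- contains code 863/1000
  'b': [17/20 + 1/50*9/10, 17/20 + 1/50*1/1) = [217/250, 87/100)
  emit 'a', narrow to [429/500, 217/250)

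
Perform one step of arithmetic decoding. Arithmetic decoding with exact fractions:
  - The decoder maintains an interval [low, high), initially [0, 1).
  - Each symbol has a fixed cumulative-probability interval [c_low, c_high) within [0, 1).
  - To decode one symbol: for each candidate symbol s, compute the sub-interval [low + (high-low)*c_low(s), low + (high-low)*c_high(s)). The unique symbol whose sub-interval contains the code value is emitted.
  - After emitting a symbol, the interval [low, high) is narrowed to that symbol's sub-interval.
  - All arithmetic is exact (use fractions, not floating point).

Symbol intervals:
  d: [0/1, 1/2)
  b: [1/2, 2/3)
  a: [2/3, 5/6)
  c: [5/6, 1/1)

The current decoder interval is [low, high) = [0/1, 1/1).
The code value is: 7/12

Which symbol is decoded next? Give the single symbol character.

Answer: b

Derivation:
Interval width = high − low = 1/1 − 0/1 = 1/1
Scaled code = (code − low) / width = (7/12 − 0/1) / 1/1 = 7/12
  d: [0/1, 1/2) 
  b: [1/2, 2/3) ← scaled code falls here ✓
  a: [2/3, 5/6) 
  c: [5/6, 1/1) 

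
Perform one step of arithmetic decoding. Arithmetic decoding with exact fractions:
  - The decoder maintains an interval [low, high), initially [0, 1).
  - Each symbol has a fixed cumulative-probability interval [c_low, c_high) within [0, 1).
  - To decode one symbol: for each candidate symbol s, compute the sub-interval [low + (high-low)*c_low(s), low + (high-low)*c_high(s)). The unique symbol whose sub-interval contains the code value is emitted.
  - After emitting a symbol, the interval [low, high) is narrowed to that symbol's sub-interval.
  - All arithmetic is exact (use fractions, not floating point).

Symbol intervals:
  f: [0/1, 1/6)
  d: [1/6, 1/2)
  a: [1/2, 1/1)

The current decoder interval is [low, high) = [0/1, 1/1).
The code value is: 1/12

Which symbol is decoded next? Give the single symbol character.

Answer: f

Derivation:
Interval width = high − low = 1/1 − 0/1 = 1/1
Scaled code = (code − low) / width = (1/12 − 0/1) / 1/1 = 1/12
  f: [0/1, 1/6) ← scaled code falls here ✓
  d: [1/6, 1/2) 
  a: [1/2, 1/1) 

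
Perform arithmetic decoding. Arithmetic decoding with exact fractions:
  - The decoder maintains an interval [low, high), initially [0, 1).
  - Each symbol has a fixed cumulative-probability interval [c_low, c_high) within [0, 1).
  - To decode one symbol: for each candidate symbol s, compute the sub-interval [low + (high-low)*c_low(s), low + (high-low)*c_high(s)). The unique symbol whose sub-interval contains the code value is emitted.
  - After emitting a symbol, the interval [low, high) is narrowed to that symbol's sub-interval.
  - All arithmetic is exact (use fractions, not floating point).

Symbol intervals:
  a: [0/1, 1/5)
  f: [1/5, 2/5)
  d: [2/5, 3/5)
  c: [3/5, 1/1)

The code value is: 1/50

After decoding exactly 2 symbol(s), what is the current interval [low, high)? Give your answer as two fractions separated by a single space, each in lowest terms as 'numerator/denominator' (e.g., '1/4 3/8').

Answer: 0/1 1/25

Derivation:
Step 1: interval [0/1, 1/1), width = 1/1 - 0/1 = 1/1
  'a': [0/1 + 1/1*0/1, 0/1 + 1/1*1/5) = [0/1, 1/5) <- contains code 1/50
  'f': [0/1 + 1/1*1/5, 0/1 + 1/1*2/5) = [1/5, 2/5)
  'd': [0/1 + 1/1*2/5, 0/1 + 1/1*3/5) = [2/5, 3/5)
  'c': [0/1 + 1/1*3/5, 0/1 + 1/1*1/1) = [3/5, 1/1)
  emit 'a', narrow to [0/1, 1/5)
Step 2: interval [0/1, 1/5), width = 1/5 - 0/1 = 1/5
  'a': [0/1 + 1/5*0/1, 0/1 + 1/5*1/5) = [0/1, 1/25) <- contains code 1/50
  'f': [0/1 + 1/5*1/5, 0/1 + 1/5*2/5) = [1/25, 2/25)
  'd': [0/1 + 1/5*2/5, 0/1 + 1/5*3/5) = [2/25, 3/25)
  'c': [0/1 + 1/5*3/5, 0/1 + 1/5*1/1) = [3/25, 1/5)
  emit 'a', narrow to [0/1, 1/25)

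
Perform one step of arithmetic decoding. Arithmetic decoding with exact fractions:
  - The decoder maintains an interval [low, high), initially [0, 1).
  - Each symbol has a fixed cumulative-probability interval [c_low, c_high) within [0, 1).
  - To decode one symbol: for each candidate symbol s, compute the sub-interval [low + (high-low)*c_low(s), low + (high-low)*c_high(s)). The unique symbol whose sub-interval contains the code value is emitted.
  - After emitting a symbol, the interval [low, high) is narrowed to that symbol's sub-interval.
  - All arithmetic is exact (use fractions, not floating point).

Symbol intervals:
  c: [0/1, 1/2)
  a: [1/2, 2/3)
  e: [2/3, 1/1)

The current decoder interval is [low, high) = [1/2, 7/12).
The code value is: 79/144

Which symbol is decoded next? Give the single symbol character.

Answer: a

Derivation:
Interval width = high − low = 7/12 − 1/2 = 1/12
Scaled code = (code − low) / width = (79/144 − 1/2) / 1/12 = 7/12
  c: [0/1, 1/2) 
  a: [1/2, 2/3) ← scaled code falls here ✓
  e: [2/3, 1/1) 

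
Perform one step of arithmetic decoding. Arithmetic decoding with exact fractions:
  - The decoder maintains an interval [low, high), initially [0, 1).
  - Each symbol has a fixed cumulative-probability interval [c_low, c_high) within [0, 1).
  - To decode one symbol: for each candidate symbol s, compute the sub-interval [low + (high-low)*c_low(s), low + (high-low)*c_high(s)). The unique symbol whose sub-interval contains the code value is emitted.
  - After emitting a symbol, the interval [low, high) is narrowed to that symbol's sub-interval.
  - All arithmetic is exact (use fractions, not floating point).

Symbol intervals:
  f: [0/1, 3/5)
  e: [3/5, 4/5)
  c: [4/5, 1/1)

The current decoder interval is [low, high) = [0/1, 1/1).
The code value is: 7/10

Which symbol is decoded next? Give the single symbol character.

Interval width = high − low = 1/1 − 0/1 = 1/1
Scaled code = (code − low) / width = (7/10 − 0/1) / 1/1 = 7/10
  f: [0/1, 3/5) 
  e: [3/5, 4/5) ← scaled code falls here ✓
  c: [4/5, 1/1) 

Answer: e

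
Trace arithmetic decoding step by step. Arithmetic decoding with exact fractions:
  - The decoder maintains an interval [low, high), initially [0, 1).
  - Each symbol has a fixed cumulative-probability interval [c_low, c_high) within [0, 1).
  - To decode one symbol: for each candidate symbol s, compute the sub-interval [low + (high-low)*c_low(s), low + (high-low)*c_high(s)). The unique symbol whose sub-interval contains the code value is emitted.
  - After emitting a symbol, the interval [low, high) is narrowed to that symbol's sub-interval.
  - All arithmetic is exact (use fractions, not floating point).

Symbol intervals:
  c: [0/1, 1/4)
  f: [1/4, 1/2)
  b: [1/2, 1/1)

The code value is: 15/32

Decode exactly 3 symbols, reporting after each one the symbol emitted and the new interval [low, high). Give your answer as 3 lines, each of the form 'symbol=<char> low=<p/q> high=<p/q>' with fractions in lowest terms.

Step 1: interval [0/1, 1/1), width = 1/1 - 0/1 = 1/1
  'c': [0/1 + 1/1*0/1, 0/1 + 1/1*1/4) = [0/1, 1/4)
  'f': [0/1 + 1/1*1/4, 0/1 + 1/1*1/2) = [1/4, 1/2) <- contains code 15/32
  'b': [0/1 + 1/1*1/2, 0/1 + 1/1*1/1) = [1/2, 1/1)
  emit 'f', narrow to [1/4, 1/2)
Step 2: interval [1/4, 1/2), width = 1/2 - 1/4 = 1/4
  'c': [1/4 + 1/4*0/1, 1/4 + 1/4*1/4) = [1/4, 5/16)
  'f': [1/4 + 1/4*1/4, 1/4 + 1/4*1/2) = [5/16, 3/8)
  'b': [1/4 + 1/4*1/2, 1/4 + 1/4*1/1) = [3/8, 1/2) <- contains code 15/32
  emit 'b', narrow to [3/8, 1/2)
Step 3: interval [3/8, 1/2), width = 1/2 - 3/8 = 1/8
  'c': [3/8 + 1/8*0/1, 3/8 + 1/8*1/4) = [3/8, 13/32)
  'f': [3/8 + 1/8*1/4, 3/8 + 1/8*1/2) = [13/32, 7/16)
  'b': [3/8 + 1/8*1/2, 3/8 + 1/8*1/1) = [7/16, 1/2) <- contains code 15/32
  emit 'b', narrow to [7/16, 1/2)

Answer: symbol=f low=1/4 high=1/2
symbol=b low=3/8 high=1/2
symbol=b low=7/16 high=1/2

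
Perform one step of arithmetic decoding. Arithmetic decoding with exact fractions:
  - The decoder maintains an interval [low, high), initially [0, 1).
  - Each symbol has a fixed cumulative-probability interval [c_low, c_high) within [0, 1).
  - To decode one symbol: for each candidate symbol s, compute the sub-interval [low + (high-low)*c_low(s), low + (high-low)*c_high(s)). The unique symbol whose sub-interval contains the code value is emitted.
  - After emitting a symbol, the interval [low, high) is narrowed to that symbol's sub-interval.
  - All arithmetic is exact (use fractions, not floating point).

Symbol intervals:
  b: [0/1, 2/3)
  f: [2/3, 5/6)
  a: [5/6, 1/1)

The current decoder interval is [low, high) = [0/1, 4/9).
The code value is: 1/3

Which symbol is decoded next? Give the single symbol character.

Answer: f

Derivation:
Interval width = high − low = 4/9 − 0/1 = 4/9
Scaled code = (code − low) / width = (1/3 − 0/1) / 4/9 = 3/4
  b: [0/1, 2/3) 
  f: [2/3, 5/6) ← scaled code falls here ✓
  a: [5/6, 1/1) 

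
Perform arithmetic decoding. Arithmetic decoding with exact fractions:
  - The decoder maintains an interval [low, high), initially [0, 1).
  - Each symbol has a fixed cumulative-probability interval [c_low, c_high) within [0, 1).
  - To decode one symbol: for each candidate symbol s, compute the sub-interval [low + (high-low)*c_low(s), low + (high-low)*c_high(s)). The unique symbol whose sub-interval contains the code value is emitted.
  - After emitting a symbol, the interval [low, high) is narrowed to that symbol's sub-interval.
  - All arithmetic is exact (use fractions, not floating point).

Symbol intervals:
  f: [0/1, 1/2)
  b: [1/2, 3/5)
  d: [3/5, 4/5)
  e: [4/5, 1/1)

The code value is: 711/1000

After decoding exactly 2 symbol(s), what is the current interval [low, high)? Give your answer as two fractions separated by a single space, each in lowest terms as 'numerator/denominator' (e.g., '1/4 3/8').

Answer: 7/10 18/25

Derivation:
Step 1: interval [0/1, 1/1), width = 1/1 - 0/1 = 1/1
  'f': [0/1 + 1/1*0/1, 0/1 + 1/1*1/2) = [0/1, 1/2)
  'b': [0/1 + 1/1*1/2, 0/1 + 1/1*3/5) = [1/2, 3/5)
  'd': [0/1 + 1/1*3/5, 0/1 + 1/1*4/5) = [3/5, 4/5) <- contains code 711/1000
  'e': [0/1 + 1/1*4/5, 0/1 + 1/1*1/1) = [4/5, 1/1)
  emit 'd', narrow to [3/5, 4/5)
Step 2: interval [3/5, 4/5), width = 4/5 - 3/5 = 1/5
  'f': [3/5 + 1/5*0/1, 3/5 + 1/5*1/2) = [3/5, 7/10)
  'b': [3/5 + 1/5*1/2, 3/5 + 1/5*3/5) = [7/10, 18/25) <- contains code 711/1000
  'd': [3/5 + 1/5*3/5, 3/5 + 1/5*4/5) = [18/25, 19/25)
  'e': [3/5 + 1/5*4/5, 3/5 + 1/5*1/1) = [19/25, 4/5)
  emit 'b', narrow to [7/10, 18/25)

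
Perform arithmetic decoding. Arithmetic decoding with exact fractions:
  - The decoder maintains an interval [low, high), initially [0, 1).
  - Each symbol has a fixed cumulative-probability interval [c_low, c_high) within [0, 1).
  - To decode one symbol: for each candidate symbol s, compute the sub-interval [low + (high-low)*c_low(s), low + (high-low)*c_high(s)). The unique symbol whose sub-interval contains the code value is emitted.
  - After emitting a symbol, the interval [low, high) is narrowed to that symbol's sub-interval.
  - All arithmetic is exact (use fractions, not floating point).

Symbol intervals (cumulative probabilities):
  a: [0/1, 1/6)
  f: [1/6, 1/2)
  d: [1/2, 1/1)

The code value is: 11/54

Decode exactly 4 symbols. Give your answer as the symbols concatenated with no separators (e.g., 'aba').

Step 1: interval [0/1, 1/1), width = 1/1 - 0/1 = 1/1
  'a': [0/1 + 1/1*0/1, 0/1 + 1/1*1/6) = [0/1, 1/6)
  'f': [0/1 + 1/1*1/6, 0/1 + 1/1*1/2) = [1/6, 1/2) <- contains code 11/54
  'd': [0/1 + 1/1*1/2, 0/1 + 1/1*1/1) = [1/2, 1/1)
  emit 'f', narrow to [1/6, 1/2)
Step 2: interval [1/6, 1/2), width = 1/2 - 1/6 = 1/3
  'a': [1/6 + 1/3*0/1, 1/6 + 1/3*1/6) = [1/6, 2/9) <- contains code 11/54
  'f': [1/6 + 1/3*1/6, 1/6 + 1/3*1/2) = [2/9, 1/3)
  'd': [1/6 + 1/3*1/2, 1/6 + 1/3*1/1) = [1/3, 1/2)
  emit 'a', narrow to [1/6, 2/9)
Step 3: interval [1/6, 2/9), width = 2/9 - 1/6 = 1/18
  'a': [1/6 + 1/18*0/1, 1/6 + 1/18*1/6) = [1/6, 19/108)
  'f': [1/6 + 1/18*1/6, 1/6 + 1/18*1/2) = [19/108, 7/36)
  'd': [1/6 + 1/18*1/2, 1/6 + 1/18*1/1) = [7/36, 2/9) <- contains code 11/54
  emit 'd', narrow to [7/36, 2/9)
Step 4: interval [7/36, 2/9), width = 2/9 - 7/36 = 1/36
  'a': [7/36 + 1/36*0/1, 7/36 + 1/36*1/6) = [7/36, 43/216)
  'f': [7/36 + 1/36*1/6, 7/36 + 1/36*1/2) = [43/216, 5/24) <- contains code 11/54
  'd': [7/36 + 1/36*1/2, 7/36 + 1/36*1/1) = [5/24, 2/9)
  emit 'f', narrow to [43/216, 5/24)

Answer: fadf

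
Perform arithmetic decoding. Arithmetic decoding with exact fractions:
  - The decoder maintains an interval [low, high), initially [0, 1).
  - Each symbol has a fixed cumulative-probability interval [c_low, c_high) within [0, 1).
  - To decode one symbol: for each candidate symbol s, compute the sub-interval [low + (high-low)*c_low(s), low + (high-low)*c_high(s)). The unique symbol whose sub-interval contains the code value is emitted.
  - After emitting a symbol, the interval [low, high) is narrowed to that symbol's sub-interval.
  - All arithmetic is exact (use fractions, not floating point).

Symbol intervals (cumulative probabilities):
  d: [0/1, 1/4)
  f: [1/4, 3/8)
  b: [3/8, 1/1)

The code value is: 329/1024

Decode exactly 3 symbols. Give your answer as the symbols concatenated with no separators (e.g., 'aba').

Answer: fbf

Derivation:
Step 1: interval [0/1, 1/1), width = 1/1 - 0/1 = 1/1
  'd': [0/1 + 1/1*0/1, 0/1 + 1/1*1/4) = [0/1, 1/4)
  'f': [0/1 + 1/1*1/4, 0/1 + 1/1*3/8) = [1/4, 3/8) <- contains code 329/1024
  'b': [0/1 + 1/1*3/8, 0/1 + 1/1*1/1) = [3/8, 1/1)
  emit 'f', narrow to [1/4, 3/8)
Step 2: interval [1/4, 3/8), width = 3/8 - 1/4 = 1/8
  'd': [1/4 + 1/8*0/1, 1/4 + 1/8*1/4) = [1/4, 9/32)
  'f': [1/4 + 1/8*1/4, 1/4 + 1/8*3/8) = [9/32, 19/64)
  'b': [1/4 + 1/8*3/8, 1/4 + 1/8*1/1) = [19/64, 3/8) <- contains code 329/1024
  emit 'b', narrow to [19/64, 3/8)
Step 3: interval [19/64, 3/8), width = 3/8 - 19/64 = 5/64
  'd': [19/64 + 5/64*0/1, 19/64 + 5/64*1/4) = [19/64, 81/256)
  'f': [19/64 + 5/64*1/4, 19/64 + 5/64*3/8) = [81/256, 167/512) <- contains code 329/1024
  'b': [19/64 + 5/64*3/8, 19/64 + 5/64*1/1) = [167/512, 3/8)
  emit 'f', narrow to [81/256, 167/512)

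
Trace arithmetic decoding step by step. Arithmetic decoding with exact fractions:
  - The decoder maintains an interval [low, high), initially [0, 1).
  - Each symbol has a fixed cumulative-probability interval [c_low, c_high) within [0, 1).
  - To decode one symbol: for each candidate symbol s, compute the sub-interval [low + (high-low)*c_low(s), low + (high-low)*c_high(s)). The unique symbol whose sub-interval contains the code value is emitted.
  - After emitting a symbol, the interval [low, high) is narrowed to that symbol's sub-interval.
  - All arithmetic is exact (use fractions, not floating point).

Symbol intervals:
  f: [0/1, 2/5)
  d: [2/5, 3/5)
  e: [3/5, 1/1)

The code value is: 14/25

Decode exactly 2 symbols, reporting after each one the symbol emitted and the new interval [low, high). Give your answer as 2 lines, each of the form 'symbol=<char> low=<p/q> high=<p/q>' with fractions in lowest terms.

Answer: symbol=d low=2/5 high=3/5
symbol=e low=13/25 high=3/5

Derivation:
Step 1: interval [0/1, 1/1), width = 1/1 - 0/1 = 1/1
  'f': [0/1 + 1/1*0/1, 0/1 + 1/1*2/5) = [0/1, 2/5)
  'd': [0/1 + 1/1*2/5, 0/1 + 1/1*3/5) = [2/5, 3/5) <- contains code 14/25
  'e': [0/1 + 1/1*3/5, 0/1 + 1/1*1/1) = [3/5, 1/1)
  emit 'd', narrow to [2/5, 3/5)
Step 2: interval [2/5, 3/5), width = 3/5 - 2/5 = 1/5
  'f': [2/5 + 1/5*0/1, 2/5 + 1/5*2/5) = [2/5, 12/25)
  'd': [2/5 + 1/5*2/5, 2/5 + 1/5*3/5) = [12/25, 13/25)
  'e': [2/5 + 1/5*3/5, 2/5 + 1/5*1/1) = [13/25, 3/5) <- contains code 14/25
  emit 'e', narrow to [13/25, 3/5)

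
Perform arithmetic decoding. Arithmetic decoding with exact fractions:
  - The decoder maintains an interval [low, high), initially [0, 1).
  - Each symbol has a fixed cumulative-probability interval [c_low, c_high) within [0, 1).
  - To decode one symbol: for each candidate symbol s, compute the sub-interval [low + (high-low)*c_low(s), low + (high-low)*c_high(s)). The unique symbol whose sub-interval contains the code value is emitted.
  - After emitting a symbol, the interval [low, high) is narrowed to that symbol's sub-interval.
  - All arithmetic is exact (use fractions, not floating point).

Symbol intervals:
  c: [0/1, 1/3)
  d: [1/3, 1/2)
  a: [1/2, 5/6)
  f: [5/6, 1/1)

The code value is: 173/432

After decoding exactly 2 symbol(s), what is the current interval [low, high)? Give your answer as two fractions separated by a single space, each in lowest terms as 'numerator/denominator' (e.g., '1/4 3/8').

Step 1: interval [0/1, 1/1), width = 1/1 - 0/1 = 1/1
  'c': [0/1 + 1/1*0/1, 0/1 + 1/1*1/3) = [0/1, 1/3)
  'd': [0/1 + 1/1*1/3, 0/1 + 1/1*1/2) = [1/3, 1/2) <- contains code 173/432
  'a': [0/1 + 1/1*1/2, 0/1 + 1/1*5/6) = [1/2, 5/6)
  'f': [0/1 + 1/1*5/6, 0/1 + 1/1*1/1) = [5/6, 1/1)
  emit 'd', narrow to [1/3, 1/2)
Step 2: interval [1/3, 1/2), width = 1/2 - 1/3 = 1/6
  'c': [1/3 + 1/6*0/1, 1/3 + 1/6*1/3) = [1/3, 7/18)
  'd': [1/3 + 1/6*1/3, 1/3 + 1/6*1/2) = [7/18, 5/12) <- contains code 173/432
  'a': [1/3 + 1/6*1/2, 1/3 + 1/6*5/6) = [5/12, 17/36)
  'f': [1/3 + 1/6*5/6, 1/3 + 1/6*1/1) = [17/36, 1/2)
  emit 'd', narrow to [7/18, 5/12)

Answer: 7/18 5/12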